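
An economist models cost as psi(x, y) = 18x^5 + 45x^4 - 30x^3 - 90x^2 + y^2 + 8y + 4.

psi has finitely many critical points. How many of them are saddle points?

2

psi separates as a function of x plus a function of y, so ∇psi=0 decouples.
∂psi/∂x = 90x(x - 1)(x + 1)(x + 2) = 0 at x ∈ {-2, -1, 0, 1}; ∂psi/∂y = 2(y + 4) = 0 at y ∈ {-4}.
The Hessian is diagonal: diag(psi_xx, psi_yy). Second derivatives: psi_xx(-2)=-540, psi_xx(-1)=180, psi_xx(0)=-180, psi_xx(1)=540; psi_yy(-4)=2.
Saddle points occur where the two diagonal entries have opposite signs: (-2, -4), (0, -4). Count: 2.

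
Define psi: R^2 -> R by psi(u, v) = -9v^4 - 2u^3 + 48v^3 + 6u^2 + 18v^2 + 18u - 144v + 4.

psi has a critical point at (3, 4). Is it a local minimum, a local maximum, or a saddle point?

local maximum

The mixed partial ∂²psi/∂u∂v is 0, so the Hessian at any point is diag(psi_uu, psi_vv) = diag(12(-u + 1), 36(-3v^2 + 8v + 1)).
At (3, 4): H = diag(-24, -540).
Both eigenvalues are negative, so H is negative definite: a local maximum.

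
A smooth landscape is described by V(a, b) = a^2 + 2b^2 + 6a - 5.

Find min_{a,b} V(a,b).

-14

V(a,b) separates as P(a) + Q(b) − 5, so its minimum is min P + min Q − 5.
P'(a) = 2a + 6 vanishes at a ∈ {-3}; Q'(b) = 4b vanishes at b ∈ {0}.
Local minima of P (where P''>0): P(-3)=-9. Local minima of Q: Q(0)=0.
So the global minimum of V is P(-3) + Q(0) − 5 = -9 + 0 − 5 = -14, attained at (-3, 0).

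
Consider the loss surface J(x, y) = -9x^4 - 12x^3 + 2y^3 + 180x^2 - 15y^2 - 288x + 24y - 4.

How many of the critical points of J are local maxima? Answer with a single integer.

J separates as a function of x plus a function of y, so ∇J=0 decouples.
∂J/∂x = -36(x - 2)(x - 1)(x + 4) = 0 at x ∈ {-4, 1, 2}; ∂J/∂y = 6(y - 4)(y - 1) = 0 at y ∈ {1, 4}.
The Hessian is diagonal: diag(J_xx, J_yy). Second derivatives: J_xx(-4)=-1080, J_xx(1)=180, J_xx(2)=-216; J_yy(1)=-18, J_yy(4)=18.
Local maxima occur where both diagonal entries negative: (-4, 1), (2, 1). Count: 2.

2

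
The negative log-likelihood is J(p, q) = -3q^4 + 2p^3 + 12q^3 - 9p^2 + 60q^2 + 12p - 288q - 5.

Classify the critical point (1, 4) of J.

local maximum

The mixed partial ∂²J/∂p∂q is 0, so the Hessian at any point is diag(J_pp, J_qq) = diag(6(2p - 3), 12(-3q^2 + 6q + 10)).
At (1, 4): H = diag(-6, -168).
Both eigenvalues are negative, so H is negative definite: a local maximum.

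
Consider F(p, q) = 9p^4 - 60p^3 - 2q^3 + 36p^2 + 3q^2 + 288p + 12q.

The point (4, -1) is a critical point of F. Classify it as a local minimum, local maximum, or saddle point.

The mixed partial ∂²F/∂p∂q is 0, so the Hessian at any point is diag(F_pp, F_qq) = diag(36(3p^2 - 10p + 2), 6(-2q + 1)).
At (4, -1): H = diag(360, 18).
Both eigenvalues are positive, so H is positive definite: a local minimum.

local minimum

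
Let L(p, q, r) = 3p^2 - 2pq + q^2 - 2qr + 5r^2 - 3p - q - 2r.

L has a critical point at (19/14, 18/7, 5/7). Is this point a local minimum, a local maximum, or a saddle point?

The Hessian is constant: H = [[6, -2, 0], [-2, 2, -2], [0, -2, 10]].
Leading principal minors: Δ₁ = 6, Δ₂ = 8, Δ₃ = 56.
All leading minors are positive, so H is positive definite: a local minimum.

local minimum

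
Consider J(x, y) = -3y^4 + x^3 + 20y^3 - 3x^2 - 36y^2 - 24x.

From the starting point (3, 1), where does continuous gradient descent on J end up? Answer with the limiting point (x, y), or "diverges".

J is separable, so gradient descent decouples: x follows -∂J/∂x, y follows -∂J/∂y.
∂J/∂x = 3(x - 4)(x + 2); at x=3 this is -15, so x increases.
∂J/∂y = -12y(y - 3)(y - 2); at y=1 this is -24, so y increases.
x converges to its nearest critical value 4 (a local min of the x-part); y converges to 2. The iterate converges to (4, 2).

(4, 2)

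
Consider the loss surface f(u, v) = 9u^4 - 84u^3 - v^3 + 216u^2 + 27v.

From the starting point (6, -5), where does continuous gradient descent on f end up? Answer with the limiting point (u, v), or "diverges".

f is separable, so gradient descent decouples: u follows -∂f/∂u, v follows -∂f/∂v.
∂f/∂u = 36u(u - 4)(u - 3); at u=6 this is 1296, so u decreases.
∂f/∂v = -3(v - 3)(v + 3); at v=-5 this is -48, so v increases.
u converges to its nearest critical value 4 (a local min of the u-part); v converges to -3. The iterate converges to (4, -3).

(4, -3)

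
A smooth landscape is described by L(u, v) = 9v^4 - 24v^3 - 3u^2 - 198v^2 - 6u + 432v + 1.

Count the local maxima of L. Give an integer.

L separates as a function of u plus a function of v, so ∇L=0 decouples.
∂L/∂u = -6(u + 1) = 0 at u ∈ {-1}; ∂L/∂v = 36(v - 4)(v - 1)(v + 3) = 0 at v ∈ {-3, 1, 4}.
The Hessian is diagonal: diag(L_uu, L_vv). Second derivatives: L_uu(-1)=-6; L_vv(-3)=1008, L_vv(1)=-432, L_vv(4)=756.
Local maxima occur where both diagonal entries negative: (-1, 1). Count: 1.

1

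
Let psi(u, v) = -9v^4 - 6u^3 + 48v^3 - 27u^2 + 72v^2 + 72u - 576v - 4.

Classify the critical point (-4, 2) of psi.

local minimum

The mixed partial ∂²psi/∂u∂v is 0, so the Hessian at any point is diag(psi_uu, psi_vv) = diag(-18(2u + 3), 36(-3v^2 + 8v + 4)).
At (-4, 2): H = diag(90, 288).
Both eigenvalues are positive, so H is positive definite: a local minimum.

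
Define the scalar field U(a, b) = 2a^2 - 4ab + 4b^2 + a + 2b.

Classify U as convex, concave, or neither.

convex

U is quadratic, so its Hessian is the constant matrix H = [[4, -4], [-4, 8]].
det(H) = 16, tr(H) = 12.
det(H) > 0 and tr(H) > 0, so H is positive definite everywhere: convex.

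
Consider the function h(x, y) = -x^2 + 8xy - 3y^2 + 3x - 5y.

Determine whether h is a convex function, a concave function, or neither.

neither

h is quadratic, so its Hessian is the constant matrix H = [[-2, 8], [8, -6]].
det(H) = -52, tr(H) = -8.
det(H) < 0, so H is indefinite: neither convex nor concave.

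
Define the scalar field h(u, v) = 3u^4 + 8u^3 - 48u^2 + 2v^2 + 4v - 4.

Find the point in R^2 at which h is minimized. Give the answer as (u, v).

h(u,v) separates as P(u) + Q(v) − 4, so its minimum is min P + min Q − 4.
P'(u) = 12u(u - 2)(u + 4) vanishes at u ∈ {-4, 0, 2}; Q'(v) = 4v + 4 vanishes at v ∈ {-1}.
Local minima of P (where P''>0): P(-4)=-512, P(2)=-80. Local minima of Q: Q(-1)=-2.
So the global minimum of h is P(-4) + Q(-1) − 4 = -512 − 2 − 4 = -518, attained at (-4, -1).

(-4, -1)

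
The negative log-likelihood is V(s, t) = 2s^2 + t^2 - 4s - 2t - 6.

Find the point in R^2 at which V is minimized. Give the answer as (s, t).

(1, 1)

V(s,t) separates as P(s) + Q(t) − 6, so its minimum is min P + min Q − 6.
P'(s) = 4s - 4 vanishes at s ∈ {1}; Q'(t) = 2(t - 1) vanishes at t ∈ {1}.
Local minima of P (where P''>0): P(1)=-2. Local minima of Q: Q(1)=-1.
So the global minimum of V is P(1) + Q(1) − 6 = -2 − 1 − 6 = -9, attained at (1, 1).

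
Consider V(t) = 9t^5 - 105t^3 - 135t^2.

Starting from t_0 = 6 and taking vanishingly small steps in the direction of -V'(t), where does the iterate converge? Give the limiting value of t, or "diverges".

3

V'(t) = 45t(t - 3)(t + 1)(t + 2), so V'(6) = 45360.
Gradient descent moves in the -V' direction, i.e. t is decreasing.
The nearest critical point in that direction is t = 3, where V'' = 2700 > 0 (a local minimum). The iterate converges there.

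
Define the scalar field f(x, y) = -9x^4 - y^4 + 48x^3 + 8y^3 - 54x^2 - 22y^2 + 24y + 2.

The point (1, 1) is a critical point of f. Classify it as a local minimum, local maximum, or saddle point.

The mixed partial ∂²f/∂x∂y is 0, so the Hessian at any point is diag(f_xx, f_yy) = diag(36(-3x^2 + 8x - 3), 4(-3y^2 + 12y - 11)).
At (1, 1): H = diag(72, -8).
The eigenvalues have opposite signs, so H is indefinite: a saddle point.

saddle point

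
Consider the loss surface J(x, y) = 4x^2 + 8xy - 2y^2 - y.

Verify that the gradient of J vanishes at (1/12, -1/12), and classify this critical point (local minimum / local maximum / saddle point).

saddle point

∇J = (8x + 8y, 8x - 4y - 1); substituting (1/12, -1/12) gives ∇J = (0, 0), so (1/12, -1/12) is indeed a critical point.
The Hessian of J is constant: H = [[8, 8], [8, -4]].
det(H) = 8·(-4) − 8² = -96.
Since det(H) < 0, H is indefinite and the critical point is a saddle point.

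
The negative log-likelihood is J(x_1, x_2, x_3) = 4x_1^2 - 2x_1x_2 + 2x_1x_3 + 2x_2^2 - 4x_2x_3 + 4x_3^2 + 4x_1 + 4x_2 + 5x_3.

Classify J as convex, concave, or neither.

convex

J is quadratic, so its Hessian is the constant matrix H = [[8, -2, 2], [-2, 4, -4], [2, -4, 8]].
Leading principal minors: 8, 28, 112.
All positive ⇒ H ≻ 0 ⇒ convex.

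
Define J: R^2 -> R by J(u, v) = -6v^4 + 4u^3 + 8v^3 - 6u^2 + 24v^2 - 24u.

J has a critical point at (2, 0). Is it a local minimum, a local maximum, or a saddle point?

local minimum

The mixed partial ∂²J/∂u∂v is 0, so the Hessian at any point is diag(J_uu, J_vv) = diag(12(2u - 1), 24(-3v^2 + 2v + 2)).
At (2, 0): H = diag(36, 48).
Both eigenvalues are positive, so H is positive definite: a local minimum.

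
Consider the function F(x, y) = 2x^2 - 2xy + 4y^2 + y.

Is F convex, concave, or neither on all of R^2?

F is quadratic, so its Hessian is the constant matrix H = [[4, -2], [-2, 8]].
det(H) = 28, tr(H) = 12.
det(H) > 0 and tr(H) > 0, so H is positive definite everywhere: convex.

convex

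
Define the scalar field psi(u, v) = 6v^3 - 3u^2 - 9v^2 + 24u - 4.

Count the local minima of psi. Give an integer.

psi separates as a function of u plus a function of v, so ∇psi=0 decouples.
∂psi/∂u = -6(u - 4) = 0 at u ∈ {4}; ∂psi/∂v = 18v(v - 1) = 0 at v ∈ {0, 1}.
The Hessian is diagonal: diag(psi_uu, psi_vv). Second derivatives: psi_uu(4)=-6; psi_vv(0)=-18, psi_vv(1)=18.
Local minima occur where both diagonal entries positive: none. Count: 0.

0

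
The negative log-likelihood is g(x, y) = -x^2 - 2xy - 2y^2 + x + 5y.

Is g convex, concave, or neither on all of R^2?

g is quadratic, so its Hessian is the constant matrix H = [[-2, -2], [-2, -4]].
det(H) = 4, tr(H) = -6.
det(H) > 0 and tr(H) < 0, so H is negative definite everywhere: concave.

concave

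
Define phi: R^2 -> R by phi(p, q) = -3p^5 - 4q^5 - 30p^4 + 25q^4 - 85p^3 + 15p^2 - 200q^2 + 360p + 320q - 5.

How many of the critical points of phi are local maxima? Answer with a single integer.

phi separates as a function of p plus a function of q, so ∇phi=0 decouples.
∂phi/∂p = -15(p - 1)(p + 2)(p + 3)(p + 4) = 0 at p ∈ {-4, -3, -2, 1}; ∂phi/∂q = -20(q - 4)(q - 2)(q - 1)(q + 2) = 0 at q ∈ {-2, 1, 2, 4}.
The Hessian is diagonal: diag(phi_pp, phi_qq). Second derivatives: phi_pp(-4)=150, phi_pp(-3)=-60, phi_pp(-2)=90, phi_pp(1)=-900; phi_qq(-2)=1440, phi_qq(1)=-180, phi_qq(2)=160, phi_qq(4)=-720.
Local maxima occur where both diagonal entries negative: (-3, 1), (-3, 4), (1, 1), (1, 4). Count: 4.

4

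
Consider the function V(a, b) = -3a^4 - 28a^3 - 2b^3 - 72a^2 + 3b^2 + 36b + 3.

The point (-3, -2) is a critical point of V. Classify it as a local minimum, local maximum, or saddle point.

The mixed partial ∂²V/∂a∂b is 0, so the Hessian at any point is diag(V_aa, V_bb) = diag(-12(3a^2 + 14a + 12), 6(-2b + 1)).
At (-3, -2): H = diag(36, 30).
Both eigenvalues are positive, so H is positive definite: a local minimum.

local minimum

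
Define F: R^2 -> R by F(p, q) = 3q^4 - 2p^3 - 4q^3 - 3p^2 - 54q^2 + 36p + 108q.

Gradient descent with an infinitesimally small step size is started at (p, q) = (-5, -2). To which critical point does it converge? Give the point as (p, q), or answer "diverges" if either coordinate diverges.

(-3, -3)

F is separable, so gradient descent decouples: p follows -∂F/∂p, q follows -∂F/∂q.
∂F/∂p = -6(p - 2)(p + 3); at p=-5 this is -84, so p increases.
∂F/∂q = 12(q - 3)(q - 1)(q + 3); at q=-2 this is 180, so q decreases.
p converges to its nearest critical value -3 (a local min of the p-part); q converges to -3. The iterate converges to (-3, -3).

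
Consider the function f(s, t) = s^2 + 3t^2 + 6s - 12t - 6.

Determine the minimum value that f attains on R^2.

-27

f(s,t) separates as P(s) + Q(t) − 6, so its minimum is min P + min Q − 6.
P'(s) = 2s + 6 vanishes at s ∈ {-3}; Q'(t) = 6(t - 2) vanishes at t ∈ {2}.
Local minima of P (where P''>0): P(-3)=-9. Local minima of Q: Q(2)=-12.
So the global minimum of f is P(-3) + Q(2) − 6 = -9 − 12 − 6 = -27, attained at (-3, 2).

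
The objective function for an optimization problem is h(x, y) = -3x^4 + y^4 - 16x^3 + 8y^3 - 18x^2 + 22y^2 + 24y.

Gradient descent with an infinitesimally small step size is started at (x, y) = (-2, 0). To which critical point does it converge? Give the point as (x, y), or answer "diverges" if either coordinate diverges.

(-1, -1)

h is separable, so gradient descent decouples: x follows -∂h/∂x, y follows -∂h/∂y.
∂h/∂x = -12x(x + 1)(x + 3); at x=-2 this is -24, so x increases.
∂h/∂y = 4(y + 1)(y + 2)(y + 3); at y=0 this is 24, so y decreases.
x converges to its nearest critical value -1 (a local min of the x-part); y converges to -1. The iterate converges to (-1, -1).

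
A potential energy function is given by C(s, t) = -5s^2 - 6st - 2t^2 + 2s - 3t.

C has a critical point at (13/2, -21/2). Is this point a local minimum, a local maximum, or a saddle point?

The Hessian of C is constant: H = [[-10, -6], [-6, -4]].
det(H) = (-10)·(-4) − (-6)² = 4.
det(H) > 0 and tr(H) = -14 < 0, so H is negative definite and the point is a local maximum.

local maximum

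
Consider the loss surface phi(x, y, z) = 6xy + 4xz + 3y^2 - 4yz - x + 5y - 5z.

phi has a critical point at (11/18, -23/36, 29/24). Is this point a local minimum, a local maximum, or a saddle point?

The Hessian is constant: H = [[0, 6, 4], [6, 6, -4], [4, -4, 0]].
Leading principal minors: Δ₁ = 0, Δ₂ = -36, Δ₃ = -288.
The minors fit neither the all-positive nor the alternating-sign pattern, so H is indefinite: a saddle point.

saddle point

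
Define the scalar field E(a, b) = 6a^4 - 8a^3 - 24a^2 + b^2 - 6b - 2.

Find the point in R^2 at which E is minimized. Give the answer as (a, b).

(2, 3)

E(a,b) separates as P(a) + Q(b) − 2, so its minimum is min P + min Q − 2.
P'(a) = 24a(a - 2)(a + 1) vanishes at a ∈ {-1, 0, 2}; Q'(b) = 2b - 6 vanishes at b ∈ {3}.
Local minima of P (where P''>0): P(-1)=-10, P(2)=-64. Local minima of Q: Q(3)=-9.
So the global minimum of E is P(2) + Q(3) − 2 = -64 − 9 − 2 = -75, attained at (2, 3).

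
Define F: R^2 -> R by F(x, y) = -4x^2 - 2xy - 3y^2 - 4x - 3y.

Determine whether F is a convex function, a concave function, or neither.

F is quadratic, so its Hessian is the constant matrix H = [[-8, -2], [-2, -6]].
det(H) = 44, tr(H) = -14.
det(H) > 0 and tr(H) < 0, so H is negative definite everywhere: concave.

concave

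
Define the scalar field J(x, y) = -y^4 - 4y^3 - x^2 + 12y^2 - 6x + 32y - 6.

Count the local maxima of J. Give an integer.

2

J separates as a function of x plus a function of y, so ∇J=0 decouples.
∂J/∂x = -2(x + 3) = 0 at x ∈ {-3}; ∂J/∂y = -4(y - 2)(y + 1)(y + 4) = 0 at y ∈ {-4, -1, 2}.
The Hessian is diagonal: diag(J_xx, J_yy). Second derivatives: J_xx(-3)=-2; J_yy(-4)=-72, J_yy(-1)=36, J_yy(2)=-72.
Local maxima occur where both diagonal entries negative: (-3, -4), (-3, 2). Count: 2.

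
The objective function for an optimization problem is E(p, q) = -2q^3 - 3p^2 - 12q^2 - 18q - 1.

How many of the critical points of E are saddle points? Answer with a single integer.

E separates as a function of p plus a function of q, so ∇E=0 decouples.
∂E/∂p = -6p = 0 at p ∈ {0}; ∂E/∂q = -6(q + 1)(q + 3) = 0 at q ∈ {-3, -1}.
The Hessian is diagonal: diag(E_pp, E_qq). Second derivatives: E_pp(0)=-6; E_qq(-3)=12, E_qq(-1)=-12.
Saddle points occur where the two diagonal entries have opposite signs: (0, -3). Count: 1.

1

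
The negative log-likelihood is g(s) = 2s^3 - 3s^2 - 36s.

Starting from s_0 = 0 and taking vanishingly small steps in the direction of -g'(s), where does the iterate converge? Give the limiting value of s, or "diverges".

3

g'(s) = 6(s - 3)(s + 2), so g'(0) = -36.
Gradient descent moves in the -g' direction, i.e. s is increasing.
The nearest critical point in that direction is s = 3, where g'' = 30 > 0 (a local minimum). The iterate converges there.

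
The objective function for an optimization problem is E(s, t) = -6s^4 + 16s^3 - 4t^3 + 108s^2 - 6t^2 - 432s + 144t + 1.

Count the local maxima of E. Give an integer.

2

E separates as a function of s plus a function of t, so ∇E=0 decouples.
∂E/∂s = -24(s - 3)(s - 2)(s + 3) = 0 at s ∈ {-3, 2, 3}; ∂E/∂t = -12(t - 3)(t + 4) = 0 at t ∈ {-4, 3}.
The Hessian is diagonal: diag(E_ss, E_tt). Second derivatives: E_ss(-3)=-720, E_ss(2)=120, E_ss(3)=-144; E_tt(-4)=84, E_tt(3)=-84.
Local maxima occur where both diagonal entries negative: (-3, 3), (3, 3). Count: 2.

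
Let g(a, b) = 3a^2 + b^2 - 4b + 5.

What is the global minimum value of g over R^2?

g(a,b) separates as P(a) + Q(b) + 5, so its minimum is min P + min Q + 5.
P'(a) = 6a vanishes at a ∈ {0}; Q'(b) = 2b - 4 vanishes at b ∈ {2}.
Local minima of P (where P''>0): P(0)=0. Local minima of Q: Q(2)=-4.
So the global minimum of g is P(0) + Q(2) + 5 = 0 − 4 + 5 = 1, attained at (0, 2).

1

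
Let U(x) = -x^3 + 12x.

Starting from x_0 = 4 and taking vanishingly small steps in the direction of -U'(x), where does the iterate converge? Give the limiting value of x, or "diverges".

U'(x) = -3(x - 2)(x + 2), so U'(4) = -36.
Gradient descent moves in the -U' direction, i.e. x is increasing.
There is no critical point above x=4, and U' keeps the same sign, so the iterate runs off to +∞.

diverges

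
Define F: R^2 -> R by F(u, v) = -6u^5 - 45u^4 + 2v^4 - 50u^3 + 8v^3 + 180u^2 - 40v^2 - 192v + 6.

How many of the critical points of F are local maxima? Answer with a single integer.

2

F separates as a function of u plus a function of v, so ∇F=0 decouples.
∂F/∂u = -30u(u - 1)(u + 3)(u + 4) = 0 at u ∈ {-4, -3, 0, 1}; ∂F/∂v = 8(v - 3)(v + 2)(v + 4) = 0 at v ∈ {-4, -2, 3}.
The Hessian is diagonal: diag(F_uu, F_vv). Second derivatives: F_uu(-4)=600, F_uu(-3)=-360, F_uu(0)=360, F_uu(1)=-600; F_vv(-4)=112, F_vv(-2)=-80, F_vv(3)=280.
Local maxima occur where both diagonal entries negative: (-3, -2), (1, -2). Count: 2.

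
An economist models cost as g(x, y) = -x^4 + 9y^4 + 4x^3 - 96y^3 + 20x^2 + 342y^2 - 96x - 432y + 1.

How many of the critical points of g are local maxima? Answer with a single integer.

g separates as a function of x plus a function of y, so ∇g=0 decouples.
∂g/∂x = -4(x - 4)(x - 2)(x + 3) = 0 at x ∈ {-3, 2, 4}; ∂g/∂y = 36(y - 4)(y - 3)(y - 1) = 0 at y ∈ {1, 3, 4}.
The Hessian is diagonal: diag(g_xx, g_yy). Second derivatives: g_xx(-3)=-140, g_xx(2)=40, g_xx(4)=-56; g_yy(1)=216, g_yy(3)=-72, g_yy(4)=108.
Local maxima occur where both diagonal entries negative: (-3, 3), (4, 3). Count: 2.

2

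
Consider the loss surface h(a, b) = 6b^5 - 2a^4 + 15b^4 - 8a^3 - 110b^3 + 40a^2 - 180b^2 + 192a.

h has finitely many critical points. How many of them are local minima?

2

h separates as a function of a plus a function of b, so ∇h=0 decouples.
∂h/∂a = -8(a - 3)(a + 2)(a + 4) = 0 at a ∈ {-4, -2, 3}; ∂h/∂b = 30b(b - 3)(b + 1)(b + 4) = 0 at b ∈ {-4, -1, 0, 3}.
The Hessian is diagonal: diag(h_aa, h_bb). Second derivatives: h_aa(-4)=-112, h_aa(-2)=80, h_aa(3)=-280; h_bb(-4)=-2520, h_bb(-1)=360, h_bb(0)=-360, h_bb(3)=2520.
Local minima occur where both diagonal entries positive: (-2, -1), (-2, 3). Count: 2.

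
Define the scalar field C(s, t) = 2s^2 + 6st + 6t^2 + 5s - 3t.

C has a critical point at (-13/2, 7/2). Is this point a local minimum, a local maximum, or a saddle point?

local minimum

The Hessian of C is constant: H = [[4, 6], [6, 12]].
det(H) = 4·12 − 6² = 12.
det(H) > 0 and tr(H) = 16 > 0, so H is positive definite and the point is a local minimum.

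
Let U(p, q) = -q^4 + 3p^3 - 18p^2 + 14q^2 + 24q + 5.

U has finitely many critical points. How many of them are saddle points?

3

U separates as a function of p plus a function of q, so ∇U=0 decouples.
∂U/∂p = 9p(p - 4) = 0 at p ∈ {0, 4}; ∂U/∂q = -4(q - 3)(q + 1)(q + 2) = 0 at q ∈ {-2, -1, 3}.
The Hessian is diagonal: diag(U_pp, U_qq). Second derivatives: U_pp(0)=-36, U_pp(4)=36; U_qq(-2)=-20, U_qq(-1)=16, U_qq(3)=-80.
Saddle points occur where the two diagonal entries have opposite signs: (0, -1), (4, -2), (4, 3). Count: 3.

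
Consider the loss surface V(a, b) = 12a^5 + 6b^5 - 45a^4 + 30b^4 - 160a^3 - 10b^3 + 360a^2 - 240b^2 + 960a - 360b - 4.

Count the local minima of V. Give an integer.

4

V separates as a function of a plus a function of b, so ∇V=0 decouples.
∂V/∂a = 60(a - 4)(a - 2)(a + 1)(a + 2) = 0 at a ∈ {-2, -1, 2, 4}; ∂V/∂b = 30(b - 2)(b + 1)(b + 2)(b + 3) = 0 at b ∈ {-3, -2, -1, 2}.
The Hessian is diagonal: diag(V_aa, V_bb). Second derivatives: V_aa(-2)=-1440, V_aa(-1)=900, V_aa(2)=-1440, V_aa(4)=3600; V_bb(-3)=-300, V_bb(-2)=120, V_bb(-1)=-180, V_bb(2)=1800.
Local minima occur where both diagonal entries positive: (-1, -2), (-1, 2), (4, -2), (4, 2). Count: 4.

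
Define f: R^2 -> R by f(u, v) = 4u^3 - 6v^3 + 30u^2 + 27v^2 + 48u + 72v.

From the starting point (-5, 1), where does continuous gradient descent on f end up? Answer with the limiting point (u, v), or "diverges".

diverges

f is separable, so gradient descent decouples: u follows -∂f/∂u, v follows -∂f/∂v.
∂f/∂u = 12(u + 1)(u + 4); at u=-5 this is 48, so u decreases.
∂f/∂v = -18(v - 4)(v + 1); at v=1 this is 108, so v decreases.
The u-coordinate has no critical point in that direction and runs off to infinity.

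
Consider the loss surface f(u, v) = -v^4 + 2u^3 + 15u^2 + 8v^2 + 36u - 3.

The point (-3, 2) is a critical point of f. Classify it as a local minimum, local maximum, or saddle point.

local maximum

The mixed partial ∂²f/∂u∂v is 0, so the Hessian at any point is diag(f_uu, f_vv) = diag(6(2u + 5), 4(-3v^2 + 4)).
At (-3, 2): H = diag(-6, -32).
Both eigenvalues are negative, so H is negative definite: a local maximum.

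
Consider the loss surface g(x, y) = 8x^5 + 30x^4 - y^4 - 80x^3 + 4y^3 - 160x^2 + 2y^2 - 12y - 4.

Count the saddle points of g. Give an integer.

6

g separates as a function of x plus a function of y, so ∇g=0 decouples.
∂g/∂x = 40x(x - 2)(x + 1)(x + 4) = 0 at x ∈ {-4, -1, 0, 2}; ∂g/∂y = -4(y - 3)(y - 1)(y + 1) = 0 at y ∈ {-1, 1, 3}.
The Hessian is diagonal: diag(g_xx, g_yy). Second derivatives: g_xx(-4)=-2880, g_xx(-1)=360, g_xx(0)=-320, g_xx(2)=1440; g_yy(-1)=-32, g_yy(1)=16, g_yy(3)=-32.
Saddle points occur where the two diagonal entries have opposite signs: (-4, 1), (-1, -1), (-1, 3), (0, 1), (2, -1), (2, 3). Count: 6.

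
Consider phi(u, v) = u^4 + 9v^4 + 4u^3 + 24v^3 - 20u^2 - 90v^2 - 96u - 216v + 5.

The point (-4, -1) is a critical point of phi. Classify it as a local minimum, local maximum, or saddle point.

saddle point

The mixed partial ∂²phi/∂u∂v is 0, so the Hessian at any point is diag(phi_uu, phi_vv) = diag(4(3u^2 + 6u - 10), 36(3v^2 + 4v - 5)).
At (-4, -1): H = diag(56, -216).
The eigenvalues have opposite signs, so H is indefinite: a saddle point.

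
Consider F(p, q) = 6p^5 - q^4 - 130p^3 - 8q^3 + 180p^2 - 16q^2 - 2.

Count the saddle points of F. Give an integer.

F separates as a function of p plus a function of q, so ∇F=0 decouples.
∂F/∂p = 30p(p - 3)(p - 1)(p + 4) = 0 at p ∈ {-4, 0, 1, 3}; ∂F/∂q = -4q(q + 2)(q + 4) = 0 at q ∈ {-4, -2, 0}.
The Hessian is diagonal: diag(F_pp, F_qq). Second derivatives: F_pp(-4)=-4200, F_pp(0)=360, F_pp(1)=-300, F_pp(3)=1260; F_qq(-4)=-32, F_qq(-2)=16, F_qq(0)=-32.
Saddle points occur where the two diagonal entries have opposite signs: (-4, -2), (0, -4), (0, 0), (1, -2), (3, -4), (3, 0). Count: 6.

6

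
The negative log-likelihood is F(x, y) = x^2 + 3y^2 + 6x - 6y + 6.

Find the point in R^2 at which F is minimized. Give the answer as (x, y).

F(x,y) separates as P(x) + Q(y) + 6, so its minimum is min P + min Q + 6.
P'(x) = 2x + 6 vanishes at x ∈ {-3}; Q'(y) = 6y - 6 vanishes at y ∈ {1}.
Local minima of P (where P''>0): P(-3)=-9. Local minima of Q: Q(1)=-3.
So the global minimum of F is P(-3) + Q(1) + 6 = -9 − 3 + 6 = -6, attained at (-3, 1).

(-3, 1)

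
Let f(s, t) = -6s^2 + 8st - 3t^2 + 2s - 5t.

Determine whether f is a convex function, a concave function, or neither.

concave

f is quadratic, so its Hessian is the constant matrix H = [[-12, 8], [8, -6]].
det(H) = 8, tr(H) = -18.
det(H) > 0 and tr(H) < 0, so H is negative definite everywhere: concave.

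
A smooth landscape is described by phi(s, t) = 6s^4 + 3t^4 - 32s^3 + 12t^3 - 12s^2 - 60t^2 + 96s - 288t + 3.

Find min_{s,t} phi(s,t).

phi(s,t) separates as P(s) + Q(t) + 3, so its minimum is min P + min Q + 3.
P'(s) = 24(s - 4)(s - 1)(s + 1) vanishes at s ∈ {-1, 1, 4}; Q'(t) = 12(t - 3)(t + 2)(t + 4) vanishes at t ∈ {-4, -2, 3}.
Local minima of P (where P''>0): P(-1)=-70, P(4)=-320. Local minima of Q: Q(-4)=192, Q(3)=-837.
So the global minimum of phi is P(4) + Q(3) + 3 = -320 − 837 + 3 = -1154, attained at (4, 3).

-1154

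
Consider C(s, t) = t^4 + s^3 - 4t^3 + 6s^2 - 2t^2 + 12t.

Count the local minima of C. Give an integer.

2

C separates as a function of s plus a function of t, so ∇C=0 decouples.
∂C/∂s = 3s(s + 4) = 0 at s ∈ {-4, 0}; ∂C/∂t = 4(t - 3)(t - 1)(t + 1) = 0 at t ∈ {-1, 1, 3}.
The Hessian is diagonal: diag(C_ss, C_tt). Second derivatives: C_ss(-4)=-12, C_ss(0)=12; C_tt(-1)=32, C_tt(1)=-16, C_tt(3)=32.
Local minima occur where both diagonal entries positive: (0, -1), (0, 3). Count: 2.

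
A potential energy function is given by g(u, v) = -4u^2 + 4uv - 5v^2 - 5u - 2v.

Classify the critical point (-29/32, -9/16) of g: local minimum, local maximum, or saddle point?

local maximum

The Hessian of g is constant: H = [[-8, 4], [4, -10]].
det(H) = (-8)·(-10) − 4² = 64.
det(H) > 0 and tr(H) = -18 < 0, so H is negative definite and the point is a local maximum.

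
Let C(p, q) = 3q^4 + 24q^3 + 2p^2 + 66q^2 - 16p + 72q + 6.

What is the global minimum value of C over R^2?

C(p,q) separates as A(p) + B(q) + 6, so its minimum is min A + min B + 6.
A'(p) = 4p - 16 vanishes at p ∈ {4}; B'(q) = 12(q + 1)(q + 2)(q + 3) vanishes at q ∈ {-3, -2, -1}.
Local minima of A (where A''>0): A(4)=-32. Local minima of B: B(-3)=-27, B(-1)=-27.
So the global minimum of C is A(4) + B(-3) + 6 = -32 − 27 + 6 = -53, attained at (4, -3).

-53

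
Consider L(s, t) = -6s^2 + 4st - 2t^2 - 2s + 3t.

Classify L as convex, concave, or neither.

concave

L is quadratic, so its Hessian is the constant matrix H = [[-12, 4], [4, -4]].
det(H) = 32, tr(H) = -16.
det(H) > 0 and tr(H) < 0, so H is negative definite everywhere: concave.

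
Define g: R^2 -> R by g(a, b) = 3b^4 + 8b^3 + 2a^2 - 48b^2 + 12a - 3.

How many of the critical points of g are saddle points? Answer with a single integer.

1

g separates as a function of a plus a function of b, so ∇g=0 decouples.
∂g/∂a = 4(a + 3) = 0 at a ∈ {-3}; ∂g/∂b = 12b(b - 2)(b + 4) = 0 at b ∈ {-4, 0, 2}.
The Hessian is diagonal: diag(g_aa, g_bb). Second derivatives: g_aa(-3)=4; g_bb(-4)=288, g_bb(0)=-96, g_bb(2)=144.
Saddle points occur where the two diagonal entries have opposite signs: (-3, 0). Count: 1.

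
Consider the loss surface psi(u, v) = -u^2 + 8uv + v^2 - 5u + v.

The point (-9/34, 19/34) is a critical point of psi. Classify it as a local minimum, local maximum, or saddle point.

The Hessian of psi is constant: H = [[-2, 8], [8, 2]].
det(H) = (-2)·2 − 8² = -68.
Since det(H) < 0, H is indefinite and the critical point is a saddle point.

saddle point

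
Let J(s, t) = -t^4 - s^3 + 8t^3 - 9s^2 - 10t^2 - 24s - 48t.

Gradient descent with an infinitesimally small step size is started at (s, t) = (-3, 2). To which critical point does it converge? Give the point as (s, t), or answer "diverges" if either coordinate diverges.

(-4, 3)

J is separable, so gradient descent decouples: s follows -∂J/∂s, t follows -∂J/∂t.
∂J/∂s = -3(s + 2)(s + 4); at s=-3 this is 3, so s decreases.
∂J/∂t = -4(t - 4)(t - 3)(t + 1); at t=2 this is -24, so t increases.
s converges to its nearest critical value -4 (a local min of the s-part); t converges to 3. The iterate converges to (-4, 3).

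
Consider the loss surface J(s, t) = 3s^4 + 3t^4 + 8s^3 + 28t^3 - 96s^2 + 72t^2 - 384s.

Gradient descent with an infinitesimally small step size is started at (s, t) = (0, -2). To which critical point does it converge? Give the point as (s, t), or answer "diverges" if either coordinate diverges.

(4, 0)

J is separable, so gradient descent decouples: s follows -∂J/∂s, t follows -∂J/∂t.
∂J/∂s = 12(s - 4)(s + 2)(s + 4); at s=0 this is -384, so s increases.
∂J/∂t = 12t(t + 3)(t + 4); at t=-2 this is -48, so t increases.
s converges to its nearest critical value 4 (a local min of the s-part); t converges to 0. The iterate converges to (4, 0).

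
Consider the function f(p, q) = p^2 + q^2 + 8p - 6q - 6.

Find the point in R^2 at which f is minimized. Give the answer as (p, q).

f(p,q) separates as A(p) + B(q) − 6, so its minimum is min A + min B − 6.
A'(p) = 2p + 8 vanishes at p ∈ {-4}; B'(q) = 2q - 6 vanishes at q ∈ {3}.
Local minima of A (where A''>0): A(-4)=-16. Local minima of B: B(3)=-9.
So the global minimum of f is A(-4) + B(3) − 6 = -16 − 9 − 6 = -31, attained at (-4, 3).

(-4, 3)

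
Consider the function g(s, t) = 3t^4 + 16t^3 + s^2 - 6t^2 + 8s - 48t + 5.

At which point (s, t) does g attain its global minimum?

g(s,t) separates as P(s) + Q(t) + 5, so its minimum is min P + min Q + 5.
P'(s) = 2s + 8 vanishes at s ∈ {-4}; Q'(t) = 12(t - 1)(t + 1)(t + 4) vanishes at t ∈ {-4, -1, 1}.
Local minima of P (where P''>0): P(-4)=-16. Local minima of Q: Q(-4)=-160, Q(1)=-35.
So the global minimum of g is P(-4) + Q(-4) + 5 = -16 − 160 + 5 = -171, attained at (-4, -4).

(-4, -4)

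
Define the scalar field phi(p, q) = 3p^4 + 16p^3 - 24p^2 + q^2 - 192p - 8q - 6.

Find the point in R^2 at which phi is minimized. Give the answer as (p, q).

phi(p,q) separates as A(p) + B(q) − 6, so its minimum is min A + min B − 6.
A'(p) = 12(p - 2)(p + 2)(p + 4) vanishes at p ∈ {-4, -2, 2}; B'(q) = 2q - 8 vanishes at q ∈ {4}.
Local minima of A (where A''>0): A(-4)=128, A(2)=-304. Local minima of B: B(4)=-16.
So the global minimum of phi is A(2) + B(4) − 6 = -304 − 16 − 6 = -326, attained at (2, 4).

(2, 4)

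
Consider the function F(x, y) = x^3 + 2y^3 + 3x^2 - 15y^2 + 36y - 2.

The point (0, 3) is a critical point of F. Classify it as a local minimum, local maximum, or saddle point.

The mixed partial ∂²F/∂x∂y is 0, so the Hessian at any point is diag(F_xx, F_yy) = diag(6(x + 1), 6(2y - 5)).
At (0, 3): H = diag(6, 6).
Both eigenvalues are positive, so H is positive definite: a local minimum.

local minimum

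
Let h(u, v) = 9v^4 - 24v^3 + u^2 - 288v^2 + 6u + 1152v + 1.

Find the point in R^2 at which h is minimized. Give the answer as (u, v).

(-3, -4)

h(u,v) separates as P(u) + Q(v) + 1, so its minimum is min P + min Q + 1.
P'(u) = 2u + 6 vanishes at u ∈ {-3}; Q'(v) = 36(v - 4)(v - 2)(v + 4) vanishes at v ∈ {-4, 2, 4}.
Local minima of P (where P''>0): P(-3)=-9. Local minima of Q: Q(-4)=-5376, Q(4)=768.
So the global minimum of h is P(-3) + Q(-4) + 1 = -9 − 5376 + 1 = -5384, attained at (-3, -4).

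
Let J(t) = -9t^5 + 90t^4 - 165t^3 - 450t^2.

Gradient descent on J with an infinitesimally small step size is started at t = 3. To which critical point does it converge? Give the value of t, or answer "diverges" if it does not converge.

J'(t) = -45t(t - 5)(t - 4)(t + 1), so J'(3) = -1080.
Gradient descent moves in the -J' direction, i.e. t is increasing.
The nearest critical point in that direction is t = 4, where J'' = 900 > 0 (a local minimum). The iterate converges there.

4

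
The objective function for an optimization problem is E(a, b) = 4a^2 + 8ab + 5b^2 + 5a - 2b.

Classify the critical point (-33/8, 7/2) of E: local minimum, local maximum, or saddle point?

The Hessian of E is constant: H = [[8, 8], [8, 10]].
det(H) = 8·10 − 8² = 16.
det(H) > 0 and tr(H) = 18 > 0, so H is positive definite and the point is a local minimum.

local minimum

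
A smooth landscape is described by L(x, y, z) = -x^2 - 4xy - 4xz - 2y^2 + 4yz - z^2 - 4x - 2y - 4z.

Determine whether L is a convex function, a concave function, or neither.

neither

L is quadratic, so its Hessian is the constant matrix H = [[-2, -4, -4], [-4, -4, 4], [-4, 4, -2]].
Leading principal minors: -2, -8, 240.
Neither pattern holds ⇒ H is indefinite ⇒ neither convex nor concave.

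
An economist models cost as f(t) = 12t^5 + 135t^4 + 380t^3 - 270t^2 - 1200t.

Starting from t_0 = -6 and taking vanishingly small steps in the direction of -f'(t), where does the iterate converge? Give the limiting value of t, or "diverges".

f'(t) = 60(t - 1)(t + 1)(t + 4)(t + 5), so f'(-6) = 4200.
Gradient descent moves in the -f' direction, i.e. t is decreasing.
There is no critical point below t=-6, and f' keeps the same sign, so the iterate runs off to −∞.

diverges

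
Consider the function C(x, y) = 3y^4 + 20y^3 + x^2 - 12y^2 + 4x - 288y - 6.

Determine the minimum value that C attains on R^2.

-426

C(x,y) separates as P(x) + Q(y) − 6, so its minimum is min P + min Q − 6.
P'(x) = 2x + 4 vanishes at x ∈ {-2}; Q'(y) = 12(y - 2)(y + 3)(y + 4) vanishes at y ∈ {-4, -3, 2}.
Local minima of P (where P''>0): P(-2)=-4. Local minima of Q: Q(-4)=448, Q(2)=-416.
So the global minimum of C is P(-2) + Q(2) − 6 = -4 − 416 − 6 = -426, attained at (-2, 2).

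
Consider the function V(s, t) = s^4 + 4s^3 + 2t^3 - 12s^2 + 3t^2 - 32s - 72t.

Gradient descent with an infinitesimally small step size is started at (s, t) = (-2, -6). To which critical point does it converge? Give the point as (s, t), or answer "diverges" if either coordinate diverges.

diverges

V is separable, so gradient descent decouples: s follows -∂V/∂s, t follows -∂V/∂t.
∂V/∂s = 4(s - 2)(s + 1)(s + 4); at s=-2 this is 32, so s decreases.
∂V/∂t = 6(t - 3)(t + 4); at t=-6 this is 108, so t decreases.
The t-coordinate has no critical point in that direction and runs off to infinity.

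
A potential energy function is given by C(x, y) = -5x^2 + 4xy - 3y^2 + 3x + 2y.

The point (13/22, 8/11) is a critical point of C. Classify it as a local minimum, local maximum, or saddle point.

local maximum

The Hessian of C is constant: H = [[-10, 4], [4, -6]].
det(H) = (-10)·(-6) − 4² = 44.
det(H) > 0 and tr(H) = -16 < 0, so H is negative definite and the point is a local maximum.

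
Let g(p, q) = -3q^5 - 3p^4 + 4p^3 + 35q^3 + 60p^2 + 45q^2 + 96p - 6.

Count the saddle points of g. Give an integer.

6

g separates as a function of p plus a function of q, so ∇g=0 decouples.
∂g/∂p = -12(p - 4)(p + 1)(p + 2) = 0 at p ∈ {-2, -1, 4}; ∂g/∂q = -15q(q - 3)(q + 1)(q + 2) = 0 at q ∈ {-2, -1, 0, 3}.
The Hessian is diagonal: diag(g_pp, g_qq). Second derivatives: g_pp(-2)=-72, g_pp(-1)=60, g_pp(4)=-360; g_qq(-2)=150, g_qq(-1)=-60, g_qq(0)=90, g_qq(3)=-900.
Saddle points occur where the two diagonal entries have opposite signs: (-2, -2), (-2, 0), (-1, -1), (-1, 3), (4, -2), (4, 0). Count: 6.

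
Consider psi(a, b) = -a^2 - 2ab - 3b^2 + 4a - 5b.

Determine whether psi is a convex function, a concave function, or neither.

concave

psi is quadratic, so its Hessian is the constant matrix H = [[-2, -2], [-2, -6]].
det(H) = 8, tr(H) = -8.
det(H) > 0 and tr(H) < 0, so H is negative definite everywhere: concave.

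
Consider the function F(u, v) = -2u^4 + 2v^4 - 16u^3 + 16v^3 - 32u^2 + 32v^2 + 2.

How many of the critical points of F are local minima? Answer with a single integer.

2

F separates as a function of u plus a function of v, so ∇F=0 decouples.
∂F/∂u = -8u(u + 2)(u + 4) = 0 at u ∈ {-4, -2, 0}; ∂F/∂v = 8v(v + 2)(v + 4) = 0 at v ∈ {-4, -2, 0}.
The Hessian is diagonal: diag(F_uu, F_vv). Second derivatives: F_uu(-4)=-64, F_uu(-2)=32, F_uu(0)=-64; F_vv(-4)=64, F_vv(-2)=-32, F_vv(0)=64.
Local minima occur where both diagonal entries positive: (-2, -4), (-2, 0). Count: 2.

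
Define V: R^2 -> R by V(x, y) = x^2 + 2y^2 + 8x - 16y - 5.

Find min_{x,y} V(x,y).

-53

V(x,y) separates as P(x) + Q(y) − 5, so its minimum is min P + min Q − 5.
P'(x) = 2x + 8 vanishes at x ∈ {-4}; Q'(y) = 4y - 16 vanishes at y ∈ {4}.
Local minima of P (where P''>0): P(-4)=-16. Local minima of Q: Q(4)=-32.
So the global minimum of V is P(-4) + Q(4) − 5 = -16 − 32 − 5 = -53, attained at (-4, 4).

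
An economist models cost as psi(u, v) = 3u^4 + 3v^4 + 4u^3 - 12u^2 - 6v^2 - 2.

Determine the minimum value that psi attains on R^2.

psi(u,v) separates as P(u) + Q(v) − 2, so its minimum is min P + min Q − 2.
P'(u) = 12u(u - 1)(u + 2) vanishes at u ∈ {-2, 0, 1}; Q'(v) = 12v(v - 1)(v + 1) vanishes at v ∈ {-1, 0, 1}.
Local minima of P (where P''>0): P(-2)=-32, P(1)=-5. Local minima of Q: Q(-1)=-3, Q(1)=-3.
So the global minimum of psi is P(-2) + Q(-1) − 2 = -32 − 3 − 2 = -37, attained at (-2, -1).

-37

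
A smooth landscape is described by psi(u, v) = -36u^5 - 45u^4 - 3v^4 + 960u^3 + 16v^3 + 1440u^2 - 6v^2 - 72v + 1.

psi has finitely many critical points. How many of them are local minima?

2

psi separates as a function of u plus a function of v, so ∇psi=0 decouples.
∂psi/∂u = -180u(u - 4)(u + 1)(u + 4) = 0 at u ∈ {-4, -1, 0, 4}; ∂psi/∂v = -12(v - 3)(v - 2)(v + 1) = 0 at v ∈ {-1, 2, 3}.
The Hessian is diagonal: diag(psi_uu, psi_vv). Second derivatives: psi_uu(-4)=17280, psi_uu(-1)=-2700, psi_uu(0)=2880, psi_uu(4)=-28800; psi_vv(-1)=-144, psi_vv(2)=36, psi_vv(3)=-48.
Local minima occur where both diagonal entries positive: (-4, 2), (0, 2). Count: 2.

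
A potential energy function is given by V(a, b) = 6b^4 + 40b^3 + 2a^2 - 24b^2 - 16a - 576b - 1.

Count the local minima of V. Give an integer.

2

V separates as a function of a plus a function of b, so ∇V=0 decouples.
∂V/∂a = 4(a - 4) = 0 at a ∈ {4}; ∂V/∂b = 24(b - 2)(b + 3)(b + 4) = 0 at b ∈ {-4, -3, 2}.
The Hessian is diagonal: diag(V_aa, V_bb). Second derivatives: V_aa(4)=4; V_bb(-4)=144, V_bb(-3)=-120, V_bb(2)=720.
Local minima occur where both diagonal entries positive: (4, -4), (4, 2). Count: 2.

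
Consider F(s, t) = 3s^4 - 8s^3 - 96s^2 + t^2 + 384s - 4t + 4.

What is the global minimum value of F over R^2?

F(s,t) separates as P(s) + Q(t) + 4, so its minimum is min P + min Q + 4.
P'(s) = 12(s - 4)(s - 2)(s + 4) vanishes at s ∈ {-4, 2, 4}; Q'(t) = 2(t - 2) vanishes at t ∈ {2}.
Local minima of P (where P''>0): P(-4)=-1792, P(4)=256. Local minima of Q: Q(2)=-4.
So the global minimum of F is P(-4) + Q(2) + 4 = -1792 − 4 + 4 = -1792, attained at (-4, 2).

-1792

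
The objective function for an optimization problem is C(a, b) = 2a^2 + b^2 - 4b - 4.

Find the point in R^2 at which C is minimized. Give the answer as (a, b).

(0, 2)

C(a,b) separates as P(a) + Q(b) − 4, so its minimum is min P + min Q − 4.
P'(a) = 4a vanishes at a ∈ {0}; Q'(b) = 2b - 4 vanishes at b ∈ {2}.
Local minima of P (where P''>0): P(0)=0. Local minima of Q: Q(2)=-4.
So the global minimum of C is P(0) + Q(2) − 4 = 0 − 4 − 4 = -8, attained at (0, 2).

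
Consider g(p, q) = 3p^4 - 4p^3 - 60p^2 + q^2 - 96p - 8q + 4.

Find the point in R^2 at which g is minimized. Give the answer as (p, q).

(4, 4)

g(p,q) separates as A(p) + B(q) + 4, so its minimum is min A + min B + 4.
A'(p) = 12(p - 4)(p + 1)(p + 2) vanishes at p ∈ {-2, -1, 4}; B'(q) = 2q - 8 vanishes at q ∈ {4}.
Local minima of A (where A''>0): A(-2)=32, A(4)=-832. Local minima of B: B(4)=-16.
So the global minimum of g is A(4) + B(4) + 4 = -832 − 16 + 4 = -844, attained at (4, 4).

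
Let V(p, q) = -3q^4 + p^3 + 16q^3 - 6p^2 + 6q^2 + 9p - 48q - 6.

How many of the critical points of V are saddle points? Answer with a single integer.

3

V separates as a function of p plus a function of q, so ∇V=0 decouples.
∂V/∂p = 3(p - 3)(p - 1) = 0 at p ∈ {1, 3}; ∂V/∂q = -12(q - 4)(q - 1)(q + 1) = 0 at q ∈ {-1, 1, 4}.
The Hessian is diagonal: diag(V_pp, V_qq). Second derivatives: V_pp(1)=-6, V_pp(3)=6; V_qq(-1)=-120, V_qq(1)=72, V_qq(4)=-180.
Saddle points occur where the two diagonal entries have opposite signs: (1, 1), (3, -1), (3, 4). Count: 3.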